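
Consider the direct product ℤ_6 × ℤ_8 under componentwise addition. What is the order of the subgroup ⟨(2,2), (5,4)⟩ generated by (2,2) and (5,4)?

|⟨(2,2)⟩| = 12 and |⟨(5,4)⟩| = 6, so |H| is a multiple of lcm(12, 6) = 12 and divides |G| = 48.
Closing under the operation: H = {(0,0), (0,2), (0,4), (0,6), (1,0), (1,2), (1,4), (1,6), (2,0), (2,2), (2,4), (2,6), (3,0), (3,2), (3,4), (3,6), (4,0), (4,2), (4,4), (4,6), (5,0), (5,2), (5,4), (5,6)}, so |H| = 24.

24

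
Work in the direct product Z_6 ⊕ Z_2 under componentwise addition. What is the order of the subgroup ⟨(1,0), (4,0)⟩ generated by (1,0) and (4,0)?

6

|⟨(1,0)⟩| = 6 and |⟨(4,0)⟩| = 3, so |H| is a multiple of lcm(6, 3) = 6 and divides |G| = 12.
Closing under the operation: H = {(0,0), (1,0), (2,0), (3,0), (4,0), (5,0)}, so |H| = 6.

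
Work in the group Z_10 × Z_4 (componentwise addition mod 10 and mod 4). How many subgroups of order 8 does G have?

|G| = 40 and 8 | 40, so subgroups of order 8 are possible by Lagrange.
The subgroups of order 8 are: {(0,0), (0,1), (0,2), (0,3), (5,0), (5,1), (5,2), (5,3)}.
So G has 1 subgroup of order 8.

1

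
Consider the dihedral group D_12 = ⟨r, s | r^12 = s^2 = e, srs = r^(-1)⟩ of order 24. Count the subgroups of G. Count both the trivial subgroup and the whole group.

34

|G| = 24, so by Lagrange every subgroup order divides 24. Divisors: 1, 2, 3, 4, 6, 8, 12, 24.
Subgroups by order — order 1: 1; order 2: 13; order 3: 1; order 4: 7; order 6: 5; order 8: 3; order 12: 3; order 24: 1.
Total: 1 + 13 + 1 + 7 + 5 + 3 + 3 + 1 = 34.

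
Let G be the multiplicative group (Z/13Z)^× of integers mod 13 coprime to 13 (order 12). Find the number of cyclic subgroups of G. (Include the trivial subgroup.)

A cyclic subgroup of order d is generated by each of its φ(d) elements of order d, so the cyclic subgroups of order d number (#elements of order d)/φ(d).
Cyclic subgroups by order — order 1: 1; order 2: 1; order 3: 1; order 4: 1; order 6: 1; order 12: 1.
Total: 6.

6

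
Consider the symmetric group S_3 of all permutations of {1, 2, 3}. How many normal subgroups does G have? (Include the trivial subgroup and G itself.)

3

G has 6 subgroups. Checking conjugation-invariance by order — order 1: 1/1 normal; order 2: 0/3 normal; order 3: 1/1 normal; order 6: 1/1 normal.
Total normal subgroups: 3.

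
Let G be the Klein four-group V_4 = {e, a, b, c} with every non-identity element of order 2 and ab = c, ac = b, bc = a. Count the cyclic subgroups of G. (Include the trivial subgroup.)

Each element a generates a cyclic subgroup ⟨a⟩; distinct elements may generate the same one (a cyclic group of order d has φ(d) generators).
Cyclic subgroups by order — order 1: 1; order 2: 3.
Total: 4.

4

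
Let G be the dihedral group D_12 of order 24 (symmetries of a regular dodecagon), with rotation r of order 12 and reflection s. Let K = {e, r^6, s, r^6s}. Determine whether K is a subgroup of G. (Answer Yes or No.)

Yes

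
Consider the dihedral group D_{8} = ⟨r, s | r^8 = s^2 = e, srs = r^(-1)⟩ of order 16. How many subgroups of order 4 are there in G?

5

|G| = 16 and 4 | 16, so subgroups of order 4 are possible by Lagrange.
The subgroups of order 4 are: {e, r^2, r^4, r^6}; {e, r^4, r^2s, r^6s}; {e, r^4, r^3s, r^7s}; {e, r^4, s, r^4s}; … (5 in all).
So G has 5 subgroups of order 4.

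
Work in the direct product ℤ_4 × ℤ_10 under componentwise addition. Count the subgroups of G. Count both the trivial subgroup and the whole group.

|G| = 40, so by Lagrange every subgroup order divides 40. Divisors: 1, 2, 4, 5, 8, 10, 20, 40.
Subgroups by order — order 1: 1; order 2: 3; order 4: 3; order 5: 1; order 8: 1; order 10: 3; order 20: 3; order 40: 1.
Total: 1 + 3 + 3 + 1 + 1 + 3 + 3 + 1 = 16.

16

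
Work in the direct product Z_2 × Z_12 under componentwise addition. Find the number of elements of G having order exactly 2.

3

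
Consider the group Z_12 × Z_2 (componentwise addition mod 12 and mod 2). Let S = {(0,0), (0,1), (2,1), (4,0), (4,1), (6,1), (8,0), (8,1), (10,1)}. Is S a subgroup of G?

|S| = 9 does not divide |G| = 24, so by Lagrange S is not a subgroup.

No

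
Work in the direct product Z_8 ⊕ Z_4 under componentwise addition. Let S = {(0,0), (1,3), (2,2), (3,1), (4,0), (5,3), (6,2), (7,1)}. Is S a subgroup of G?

Yes

|S| = 8 divides |G| = 32, consistent with Lagrange.
S contains the identity, every element's inverse is in S, and S is closed under +: it is a subgroup.
In fact S = ⟨(7,1)⟩.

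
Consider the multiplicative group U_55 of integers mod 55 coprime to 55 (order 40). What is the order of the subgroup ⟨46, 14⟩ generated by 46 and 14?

20

|⟨46⟩| = 10 and |⟨14⟩| = 10, so |H| is a multiple of lcm(10, 10) = 10 and divides |G| = 40.
Closing under the operation: H = {1, 4, 6, 9, 14, 16, 19, 21, 24, 26, 29, 31, 34, 36, 39, 41, 46, 49, 51, 54}, so |H| = 20.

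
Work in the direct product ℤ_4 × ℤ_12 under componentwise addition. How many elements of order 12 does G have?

An element (a,b) has order lcm(ord(a), ord(b)); count pairs with lcm equal to 12.
Enumerating gives 24 such elements.

24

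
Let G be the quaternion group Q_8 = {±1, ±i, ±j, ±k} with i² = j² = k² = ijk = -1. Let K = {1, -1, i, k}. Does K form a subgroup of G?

k ∈ K but its inverse -k ∉ K, so K is not a subgroup.

No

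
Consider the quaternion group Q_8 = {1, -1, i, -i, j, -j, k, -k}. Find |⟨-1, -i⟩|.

|⟨-1⟩| = 2 and |⟨-i⟩| = 4, so |H| is a multiple of lcm(2, 4) = 4 and divides |G| = 8.
Closing under the operation: H = {1, -1, i, -i}, so |H| = 4.

4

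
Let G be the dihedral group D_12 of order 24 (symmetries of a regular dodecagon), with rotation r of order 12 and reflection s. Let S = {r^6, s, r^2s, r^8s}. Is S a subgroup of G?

No

The identity e ∉ S, so S is not a subgroup.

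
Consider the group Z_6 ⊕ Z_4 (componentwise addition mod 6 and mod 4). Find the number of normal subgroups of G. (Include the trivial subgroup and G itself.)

G is abelian, so every subgroup is normal.
G has 16 subgroups in total, hence 16 normal subgroups.

16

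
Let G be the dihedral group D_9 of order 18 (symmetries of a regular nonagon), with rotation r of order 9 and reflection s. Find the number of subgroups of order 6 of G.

3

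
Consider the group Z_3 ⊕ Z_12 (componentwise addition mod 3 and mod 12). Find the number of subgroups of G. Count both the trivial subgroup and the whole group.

18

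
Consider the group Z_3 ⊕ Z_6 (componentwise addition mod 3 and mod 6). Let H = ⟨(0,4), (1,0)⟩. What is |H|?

9

|⟨(0,4)⟩| = 3 and |⟨(1,0)⟩| = 3, so |H| is a multiple of lcm(3, 3) = 3 and divides |G| = 18.
Closing under the operation: H = {(0,0), (0,2), (0,4), (1,0), (1,2), (1,4), (2,0), (2,2), (2,4)}, so |H| = 9.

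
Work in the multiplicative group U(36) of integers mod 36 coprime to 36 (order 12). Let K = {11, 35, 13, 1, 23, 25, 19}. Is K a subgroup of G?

No

|K| = 7 does not divide |G| = 12, so by Lagrange K is not a subgroup.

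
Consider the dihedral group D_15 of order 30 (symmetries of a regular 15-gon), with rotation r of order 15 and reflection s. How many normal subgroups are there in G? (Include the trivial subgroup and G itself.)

5

G has 28 subgroups. Checking conjugation-invariance by order — order 1: 1/1 normal; order 2: 0/15 normal; order 3: 1/1 normal; order 5: 1/1 normal; order 6: 0/5 normal; order 10: 0/3 normal; order 15: 1/1 normal; order 30: 1/1 normal.
Total normal subgroups: 5.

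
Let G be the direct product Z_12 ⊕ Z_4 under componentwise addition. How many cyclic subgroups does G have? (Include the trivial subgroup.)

20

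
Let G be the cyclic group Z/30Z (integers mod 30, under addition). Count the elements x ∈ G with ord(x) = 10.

In a cyclic group of order 30, the number of elements of order d (for d | 30) is φ(d).
φ(10) = 4.

4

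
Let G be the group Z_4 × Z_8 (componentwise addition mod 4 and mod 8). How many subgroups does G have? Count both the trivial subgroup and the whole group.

22

|G| = 32, so by Lagrange every subgroup order divides 32. Divisors: 1, 2, 4, 8, 16, 32.
Subgroups by order — order 1: 1; order 2: 3; order 4: 7; order 8: 7; order 16: 3; order 32: 1.
Total: 1 + 3 + 7 + 7 + 3 + 1 = 22.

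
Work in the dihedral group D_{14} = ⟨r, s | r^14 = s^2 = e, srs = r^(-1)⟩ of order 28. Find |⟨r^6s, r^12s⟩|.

14

|⟨r^6s⟩| = 2 and |⟨r^12s⟩| = 2, so |H| is a multiple of lcm(2, 2) = 2 and divides |G| = 28.
Closing under the operation: H = {e, r^2, r^4, r^6, r^8, r^10, r^12, s, r^2s, r^4s, r^6s, r^8s, r^10s, r^12s}, so |H| = 14.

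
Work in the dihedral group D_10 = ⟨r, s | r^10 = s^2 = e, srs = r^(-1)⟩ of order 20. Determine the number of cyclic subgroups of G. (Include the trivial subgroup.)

A cyclic subgroup of order d is generated by each of its φ(d) elements of order d, so the cyclic subgroups of order d number (#elements of order d)/φ(d).
Cyclic subgroups by order — order 1: 1; order 2: 11; order 5: 1; order 10: 1.
Total: 14.

14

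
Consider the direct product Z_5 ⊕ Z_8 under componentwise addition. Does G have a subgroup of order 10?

Yes

10 | 40. A subgroup of order 10 is {(0,0), (0,4), (1,0), (1,4), (2,0), (2,4), (3,0), (3,4), (4,0), (4,4)}.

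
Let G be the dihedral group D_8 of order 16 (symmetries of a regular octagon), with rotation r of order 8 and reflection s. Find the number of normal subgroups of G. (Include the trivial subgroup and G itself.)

G has 19 subgroups. Checking conjugation-invariance by order — order 1: 1/1 normal; order 2: 1/9 normal; order 4: 1/5 normal; order 8: 3/3 normal; order 16: 1/1 normal.
Total normal subgroups: 7.

7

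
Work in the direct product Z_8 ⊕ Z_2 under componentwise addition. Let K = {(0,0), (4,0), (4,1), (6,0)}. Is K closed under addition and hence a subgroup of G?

(6,0) ∈ K but its inverse (2,0) ∉ K, so K is not a subgroup.

No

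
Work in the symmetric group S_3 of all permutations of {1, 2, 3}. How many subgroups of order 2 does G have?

3

|G| = 6 and 2 | 6, so subgroups of order 2 are possible by Lagrange.
The subgroups of order 2 are: {e, (1 2)}; {e, (1 3)}; {e, (2 3)}.
So G has 3 subgroups of order 2.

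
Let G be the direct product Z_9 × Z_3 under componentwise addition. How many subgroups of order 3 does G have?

4

|G| = 27 and 3 | 27, so subgroups of order 3 are possible by Lagrange.
The subgroups of order 3 are: {(0,0), (0,1), (0,2)}; {(0,0), (3,0), (6,0)}; {(0,0), (3,1), (6,2)}; {(0,0), (3,2), (6,1)}.
So G has 4 subgroups of order 3.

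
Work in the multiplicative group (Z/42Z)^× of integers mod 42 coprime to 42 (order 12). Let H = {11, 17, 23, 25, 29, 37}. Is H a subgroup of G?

The identity 1 ∉ H, so H is not a subgroup.

No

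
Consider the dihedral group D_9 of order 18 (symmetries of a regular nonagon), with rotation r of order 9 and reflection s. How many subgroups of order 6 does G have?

|G| = 18 and 6 | 18, so subgroups of order 6 are possible by Lagrange.
The subgroups of order 6 are: {e, r^3, r^6, r^2s, r^5s, r^8s}; {e, r^3, r^6, s, r^3s, r^6s}; {e, r^3, r^6, rs, r^4s, r^7s}.
So G has 3 subgroups of order 6.

3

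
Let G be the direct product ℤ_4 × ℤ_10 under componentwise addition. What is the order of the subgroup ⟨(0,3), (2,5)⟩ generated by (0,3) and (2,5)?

|⟨(0,3)⟩| = 10 and |⟨(2,5)⟩| = 2, so |H| is a multiple of lcm(10, 2) = 10 and divides |G| = 40.
Closing under the operation: H = {(0,0), (0,1), (0,2), (0,3), (0,4), (0,5), (0,6), (0,7), (0,8), (0,9), (2,0), (2,1), (2,2), (2,3), (2,4), (2,5), (2,6), (2,7), (2,8), (2,9)}, so |H| = 20.

20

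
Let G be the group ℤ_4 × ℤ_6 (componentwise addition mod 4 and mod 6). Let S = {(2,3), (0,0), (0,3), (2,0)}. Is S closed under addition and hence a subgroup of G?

Yes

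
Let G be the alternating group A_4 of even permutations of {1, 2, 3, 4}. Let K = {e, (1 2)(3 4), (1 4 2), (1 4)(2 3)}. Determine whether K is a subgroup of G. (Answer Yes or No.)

No

(1 4 2) ∈ K but its inverse (1 2 4) ∉ K, so K is not a subgroup.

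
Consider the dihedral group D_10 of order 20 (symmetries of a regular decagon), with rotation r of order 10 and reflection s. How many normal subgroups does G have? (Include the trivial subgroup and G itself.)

7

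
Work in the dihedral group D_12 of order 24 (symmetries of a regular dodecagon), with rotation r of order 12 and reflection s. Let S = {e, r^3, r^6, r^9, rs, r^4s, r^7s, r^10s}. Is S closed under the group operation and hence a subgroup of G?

Yes

|S| = 8 divides |G| = 24, consistent with Lagrange.
S contains the identity, every element's inverse is in S, and S is closed under ·: it is a subgroup.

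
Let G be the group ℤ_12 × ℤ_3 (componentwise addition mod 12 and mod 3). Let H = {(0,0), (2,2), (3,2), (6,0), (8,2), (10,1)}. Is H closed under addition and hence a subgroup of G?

No

(8,2) ∈ H but its inverse (4,1) ∉ H, so H is not a subgroup.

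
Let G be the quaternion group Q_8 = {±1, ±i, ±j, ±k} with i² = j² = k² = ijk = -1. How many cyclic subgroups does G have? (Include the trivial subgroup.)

5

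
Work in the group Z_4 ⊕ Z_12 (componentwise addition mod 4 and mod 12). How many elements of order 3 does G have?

2

An element (a,b) has order lcm(ord(a), ord(b)); count pairs with lcm equal to 3.
Enumerating gives 2 such elements.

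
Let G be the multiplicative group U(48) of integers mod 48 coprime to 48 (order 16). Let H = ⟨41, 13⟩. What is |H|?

8

|⟨41⟩| = 2 and |⟨13⟩| = 4, so |H| is a multiple of lcm(2, 4) = 4 and divides |G| = 16.
Closing under the operation: H = {1, 5, 13, 17, 25, 29, 37, 41}, so |H| = 8.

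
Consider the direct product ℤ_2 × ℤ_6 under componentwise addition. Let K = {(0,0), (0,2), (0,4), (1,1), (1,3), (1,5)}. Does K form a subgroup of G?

|K| = 6 divides |G| = 12, consistent with Lagrange.
K contains the identity, every element's inverse is in K, and K is closed under +: it is a subgroup.
In fact K = ⟨(1,5)⟩.

Yes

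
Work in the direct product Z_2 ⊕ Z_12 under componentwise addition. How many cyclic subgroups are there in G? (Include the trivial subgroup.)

12

A cyclic subgroup of order d is generated by each of its φ(d) elements of order d, so the cyclic subgroups of order d number (#elements of order d)/φ(d).
Cyclic subgroups by order — order 1: 1; order 2: 3; order 3: 1; order 4: 2; order 6: 3; order 12: 2.
Total: 12.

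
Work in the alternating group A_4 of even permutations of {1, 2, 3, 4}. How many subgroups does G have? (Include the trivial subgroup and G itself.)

|G| = 12, so by Lagrange every subgroup order divides 12. Divisors: 1, 2, 3, 4, 6, 12.
Subgroups by order — order 1: 1; order 2: 3; order 3: 4; order 4: 1; order 6: 0; order 12: 1.
Total: 1 + 3 + 4 + 1 + 0 + 1 = 10.

10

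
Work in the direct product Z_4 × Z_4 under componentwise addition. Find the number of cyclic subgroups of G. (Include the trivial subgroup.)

Each element a generates a cyclic subgroup ⟨a⟩; distinct elements may generate the same one (a cyclic group of order d has φ(d) generators).
Cyclic subgroups by order — order 1: 1; order 2: 3; order 4: 6.
Total: 10.

10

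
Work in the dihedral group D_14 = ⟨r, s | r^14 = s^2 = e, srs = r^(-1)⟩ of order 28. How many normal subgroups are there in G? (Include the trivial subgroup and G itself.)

7

G has 28 subgroups. Checking conjugation-invariance by order — order 1: 1/1 normal; order 2: 1/15 normal; order 4: 0/7 normal; order 7: 1/1 normal; order 14: 3/3 normal; order 28: 1/1 normal.
Total normal subgroups: 7.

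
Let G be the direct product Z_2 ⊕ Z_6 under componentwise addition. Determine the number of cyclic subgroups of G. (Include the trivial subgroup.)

8

A cyclic subgroup of order d is generated by each of its φ(d) elements of order d, so the cyclic subgroups of order d number (#elements of order d)/φ(d).
Cyclic subgroups by order — order 1: 1; order 2: 3; order 3: 1; order 6: 3.
Total: 8.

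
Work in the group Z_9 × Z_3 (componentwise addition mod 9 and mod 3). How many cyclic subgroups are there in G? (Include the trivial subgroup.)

A cyclic subgroup of order d is generated by each of its φ(d) elements of order d, so the cyclic subgroups of order d number (#elements of order d)/φ(d).
Cyclic subgroups by order — order 1: 1; order 3: 4; order 9: 3.
Total: 8.

8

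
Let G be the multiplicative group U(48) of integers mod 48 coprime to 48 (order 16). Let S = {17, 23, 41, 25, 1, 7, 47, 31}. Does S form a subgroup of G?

|S| = 8 divides |G| = 16, consistent with Lagrange.
S contains the identity, every element's inverse is in S, and S is closed under ·: it is a subgroup.

Yes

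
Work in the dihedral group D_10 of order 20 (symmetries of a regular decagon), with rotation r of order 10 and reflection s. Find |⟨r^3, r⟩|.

10

|⟨r^3⟩| = 10 and |⟨r⟩| = 10, so |H| is a multiple of lcm(10, 10) = 10 and divides |G| = 20.
Closing under the operation: H = {e, r, r^2, r^3, r^4, r^5, r^6, r^7, r^8, r^9}, so |H| = 10.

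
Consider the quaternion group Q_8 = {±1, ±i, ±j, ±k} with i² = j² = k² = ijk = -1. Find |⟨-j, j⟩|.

|⟨-j⟩| = 4 and |⟨j⟩| = 4, so |H| is a multiple of lcm(4, 4) = 4 and divides |G| = 8.
Closing under the operation: H = {1, -1, j, -j}, so |H| = 4.

4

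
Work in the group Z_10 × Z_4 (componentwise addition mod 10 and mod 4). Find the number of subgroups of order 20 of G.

|G| = 40 and 20 | 40, so subgroups of order 20 are possible by Lagrange.
The subgroups of order 20 are: {(0,0), (0,1), (0,2), (0,3), (2,0), (2,1), (2,2), (2,3), (4,0), (4,1), (4,2), (4,3), (6,0), (6,1), (6,2), (6,3), (8,0), (8,1), (8,2), (8,3)}; {(0,0), (0,2), (1,0), (1,2), (2,0), (2,2), (3,0), (3,2), (4,0), (4,2), (5,0), (5,2), (6,0), (6,2), (7,0), (7,2), (8,0), (8,2), (9,0), (9,2)}; {(0,0), (0,2), (1,1), (1,3), (2,0), (2,2), (3,1), (3,3), (4,0), (4,2), (5,1), (5,3), (6,0), (6,2), (7,1), (7,3), (8,0), (8,2), (9,1), (9,3)}.
So G has 3 subgroups of order 20.

3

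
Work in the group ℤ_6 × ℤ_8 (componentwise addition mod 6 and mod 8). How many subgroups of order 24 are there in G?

|G| = 48 and 24 | 48, so subgroups of order 24 are possible by Lagrange.
The subgroups of order 24 are: {(0,0), (0,1), (0,2), (0,3), (0,4), (0,5), (0,6), (0,7), (2,0), (2,1), (2,2), (2,3), (2,4), (2,5), (2,6), (2,7), (4,0), (4,1), (4,2), (4,3), (4,4), (4,5), (4,6), (4,7)}; {(0,0), (0,2), (0,4), (0,6), (1,0), (1,2), (1,4), (1,6), (2,0), (2,2), (2,4), (2,6), (3,0), (3,2), (3,4), (3,6), (4,0), (4,2), (4,4), (4,6), (5,0), (5,2), (5,4), (5,6)}; {(0,0), (0,2), (0,4), (0,6), (1,1), (1,3), (1,5), (1,7), (2,0), (2,2), (2,4), (2,6), (3,1), (3,3), (3,5), (3,7), (4,0), (4,2), (4,4), (4,6), (5,1), (5,3), (5,5), (5,7)}.
So G has 3 subgroups of order 24.

3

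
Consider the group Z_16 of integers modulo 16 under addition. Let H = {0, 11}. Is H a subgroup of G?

No

11 ∈ H but its inverse 5 ∉ H, so H is not a subgroup.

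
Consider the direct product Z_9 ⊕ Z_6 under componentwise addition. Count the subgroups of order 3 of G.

4

|G| = 54 and 3 | 54, so subgroups of order 3 are possible by Lagrange.
The subgroups of order 3 are: {(0,0), (0,2), (0,4)}; {(0,0), (3,0), (6,0)}; {(0,0), (3,2), (6,4)}; {(0,0), (3,4), (6,2)}.
So G has 4 subgroups of order 3.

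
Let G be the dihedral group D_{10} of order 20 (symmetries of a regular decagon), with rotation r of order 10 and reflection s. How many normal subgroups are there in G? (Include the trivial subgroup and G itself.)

G has 22 subgroups. Checking conjugation-invariance by order — order 1: 1/1 normal; order 2: 1/11 normal; order 4: 0/5 normal; order 5: 1/1 normal; order 10: 3/3 normal; order 20: 1/1 normal.
Total normal subgroups: 7.

7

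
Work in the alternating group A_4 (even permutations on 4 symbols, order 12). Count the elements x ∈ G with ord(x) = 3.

8

The elements of order 3 are: (2 3 4), (2 4 3), (1 2 3), (1 2 4), (1 3 2), (1 3 4), (1 4 2), (1 4 3).
That's 8.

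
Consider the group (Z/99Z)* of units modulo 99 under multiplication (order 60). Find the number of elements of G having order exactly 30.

24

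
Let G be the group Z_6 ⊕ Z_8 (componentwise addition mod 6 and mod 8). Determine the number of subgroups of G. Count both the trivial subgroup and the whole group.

22

|G| = 48, so by Lagrange every subgroup order divides 48. Divisors: 1, 2, 3, 4, 6, 8, 12, 16, 24, 48.
Subgroups by order — order 1: 1; order 2: 3; order 3: 1; order 4: 3; order 6: 3; order 8: 3; order 12: 3; order 16: 1; order 24: 3; order 48: 1.
Total: 1 + 3 + 1 + 3 + 3 + 3 + 3 + 1 + 3 + 1 = 22.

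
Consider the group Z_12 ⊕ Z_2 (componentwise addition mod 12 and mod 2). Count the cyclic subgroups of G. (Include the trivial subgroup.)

Group the elements of G by the cyclic subgroup they generate; each cyclic subgroup of order d accounts for φ(d) elements.
Cyclic subgroups by order — order 1: 1; order 2: 3; order 3: 1; order 4: 2; order 6: 3; order 12: 2.
Total: 12.

12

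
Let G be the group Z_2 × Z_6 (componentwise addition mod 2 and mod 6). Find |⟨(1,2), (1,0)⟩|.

|⟨(1,2)⟩| = 6 and |⟨(1,0)⟩| = 2, so |H| is a multiple of lcm(6, 2) = 6 and divides |G| = 12.
Closing under the operation: H = {(0,0), (0,2), (0,4), (1,0), (1,2), (1,4)}, so |H| = 6.

6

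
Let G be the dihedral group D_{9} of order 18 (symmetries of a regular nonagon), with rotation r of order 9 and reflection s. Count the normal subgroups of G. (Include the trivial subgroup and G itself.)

4

G has 16 subgroups. Checking conjugation-invariance by order — order 1: 1/1 normal; order 2: 0/9 normal; order 3: 1/1 normal; order 6: 0/3 normal; order 9: 1/1 normal; order 18: 1/1 normal.
Total normal subgroups: 4.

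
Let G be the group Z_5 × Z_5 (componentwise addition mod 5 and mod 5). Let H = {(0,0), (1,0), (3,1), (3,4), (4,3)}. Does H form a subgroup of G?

No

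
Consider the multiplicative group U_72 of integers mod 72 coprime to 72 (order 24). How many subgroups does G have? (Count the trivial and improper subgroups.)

|G| = 24, so by Lagrange every subgroup order divides 24. Divisors: 1, 2, 3, 4, 6, 8, 12, 24.
Subgroups by order — order 1: 1; order 2: 7; order 3: 1; order 4: 7; order 6: 7; order 8: 1; order 12: 7; order 24: 1.
Total: 1 + 7 + 1 + 7 + 7 + 1 + 7 + 1 = 32.

32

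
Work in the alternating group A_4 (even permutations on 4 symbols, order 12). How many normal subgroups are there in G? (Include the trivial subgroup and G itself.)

3

G has 10 subgroups. Checking conjugation-invariance by order — order 1: 1/1 normal; order 2: 0/3 normal; order 3: 0/4 normal; order 4: 1/1 normal; order 12: 1/1 normal.
Total normal subgroups: 3.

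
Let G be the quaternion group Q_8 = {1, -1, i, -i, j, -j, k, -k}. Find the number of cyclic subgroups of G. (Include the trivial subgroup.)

5

Group the elements of G by the cyclic subgroup they generate; each cyclic subgroup of order d accounts for φ(d) elements.
Cyclic subgroups by order — order 1: 1; order 2: 1; order 4: 3.
Total: 5.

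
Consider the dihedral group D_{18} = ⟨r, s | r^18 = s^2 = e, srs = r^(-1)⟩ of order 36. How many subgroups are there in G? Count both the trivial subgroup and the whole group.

|G| = 36, so by Lagrange every subgroup order divides 36. Divisors: 1, 2, 3, 4, 6, 9, 12, 18, 36.
Subgroups by order — order 1: 1; order 2: 19; order 3: 1; order 4: 9; order 6: 7; order 9: 1; order 12: 3; order 18: 3; order 36: 1.
Total: 1 + 19 + 1 + 9 + 7 + 1 + 3 + 3 + 1 = 45.

45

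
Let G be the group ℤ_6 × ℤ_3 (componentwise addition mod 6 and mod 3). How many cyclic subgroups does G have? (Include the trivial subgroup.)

Group the elements of G by the cyclic subgroup they generate; each cyclic subgroup of order d accounts for φ(d) elements.
Cyclic subgroups by order — order 1: 1; order 2: 1; order 3: 4; order 6: 4.
Total: 10.

10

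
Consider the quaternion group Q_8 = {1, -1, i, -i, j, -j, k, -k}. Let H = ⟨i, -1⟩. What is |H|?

|⟨i⟩| = 4 and |⟨-1⟩| = 2, so |H| is a multiple of lcm(4, 2) = 4 and divides |G| = 8.
Closing under the operation: H = {1, -1, i, -i}, so |H| = 4.

4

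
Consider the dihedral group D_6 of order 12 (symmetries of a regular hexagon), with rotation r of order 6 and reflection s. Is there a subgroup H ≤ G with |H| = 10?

10 does not divide |G| = 12, so by Lagrange no subgroup of order 10 exists.

No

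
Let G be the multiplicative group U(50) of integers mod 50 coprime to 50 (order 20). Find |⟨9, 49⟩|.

10

|⟨9⟩| = 10 and |⟨49⟩| = 2, so |H| is a multiple of lcm(10, 2) = 10 and divides |G| = 20.
Closing under the operation: H = {1, 9, 11, 19, 21, 29, 31, 39, 41, 49}, so |H| = 10.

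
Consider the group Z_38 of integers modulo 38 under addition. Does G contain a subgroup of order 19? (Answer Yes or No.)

Yes

19 | 38. A subgroup of order 19 is {0, 2, 4, 6, 8, 10, 12, 14, 16, 18, 20, 22, 24, 26, 28, 30, 32, 34, 36}.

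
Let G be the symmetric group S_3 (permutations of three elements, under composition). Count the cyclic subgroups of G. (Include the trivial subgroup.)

Each element a generates a cyclic subgroup ⟨a⟩; distinct elements may generate the same one (a cyclic group of order d has φ(d) generators).
Cyclic subgroups by order — order 1: 1; order 2: 3; order 3: 1.
Total: 5.

5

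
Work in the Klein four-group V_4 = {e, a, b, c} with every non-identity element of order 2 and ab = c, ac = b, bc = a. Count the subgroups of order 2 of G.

3

|G| = 4 and 2 | 4, so subgroups of order 2 are possible by Lagrange.
The subgroups of order 2 are: {e, a}; {e, b}; {e, c}.
So G has 3 subgroups of order 2.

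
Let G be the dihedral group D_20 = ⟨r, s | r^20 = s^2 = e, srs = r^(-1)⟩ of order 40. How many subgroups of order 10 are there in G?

|G| = 40 and 10 | 40, so subgroups of order 10 are possible by Lagrange.
The subgroups of order 10 are: {e, r^2, r^4, r^6, r^8, r^10, r^12, r^14, r^16, r^18}; {e, r^4, r^8, r^12, r^16, r^2s, r^6s, r^10s, r^14s, r^18s}; {e, r^4, r^8, r^12, r^16, r^3s, r^7s, r^11s, r^15s, r^19s}; {e, r^4, r^8, r^12, r^16, s, r^4s, r^8s, r^12s, r^16s}; … (5 in all).
So G has 5 subgroups of order 10.

5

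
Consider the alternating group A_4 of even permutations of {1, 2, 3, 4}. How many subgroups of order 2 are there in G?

3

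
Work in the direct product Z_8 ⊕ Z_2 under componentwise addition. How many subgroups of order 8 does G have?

|G| = 16 and 8 | 16, so subgroups of order 8 are possible by Lagrange.
The subgroups of order 8 are: {(0,0), (0,1), (2,0), (2,1), (4,0), (4,1), (6,0), (6,1)}; {(0,0), (1,0), (2,0), (3,0), (4,0), (5,0), (6,0), (7,0)}; {(0,0), (1,1), (2,0), (3,1), (4,0), (5,1), (6,0), (7,1)}.
So G has 3 subgroups of order 8.

3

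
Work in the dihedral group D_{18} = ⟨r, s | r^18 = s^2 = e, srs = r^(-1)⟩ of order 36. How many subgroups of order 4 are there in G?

|G| = 36 and 4 | 36, so subgroups of order 4 are possible by Lagrange.
The subgroups of order 4 are: {e, r^9, rs, r^10s}; {e, r^9, r^2s, r^11s}; {e, r^9, r^3s, r^12s}; {e, r^9, r^4s, r^13s}; … (9 in all).
So G has 9 subgroups of order 4.

9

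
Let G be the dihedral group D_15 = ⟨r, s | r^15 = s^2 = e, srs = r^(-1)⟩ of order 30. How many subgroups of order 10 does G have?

|G| = 30 and 10 | 30, so subgroups of order 10 are possible by Lagrange.
The subgroups of order 10 are: {e, r^3, r^6, r^9, r^12, rs, r^4s, r^7s, r^10s, r^13s}; {e, r^3, r^6, r^9, r^12, r^2s, r^5s, r^8s, r^11s, r^14s}; {e, r^3, r^6, r^9, r^12, s, r^3s, r^6s, r^9s, r^12s}.
So G has 3 subgroups of order 10.

3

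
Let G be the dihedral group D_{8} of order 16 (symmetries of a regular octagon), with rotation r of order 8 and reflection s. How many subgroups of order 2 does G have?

9

|G| = 16 and 2 | 16, so subgroups of order 2 are possible by Lagrange.
The subgroups of order 2 are: {e, r^2s}; {e, r^3s}; {e, r^4}; {e, r^4s}; … (9 in all).
So G has 9 subgroups of order 2.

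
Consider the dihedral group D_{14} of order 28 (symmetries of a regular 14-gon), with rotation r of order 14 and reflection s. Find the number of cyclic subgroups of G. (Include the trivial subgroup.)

18

Group the elements of G by the cyclic subgroup they generate; each cyclic subgroup of order d accounts for φ(d) elements.
Cyclic subgroups by order — order 1: 1; order 2: 15; order 7: 1; order 14: 1.
Total: 18.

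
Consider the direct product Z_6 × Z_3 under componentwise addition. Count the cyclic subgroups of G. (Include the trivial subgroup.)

10

Group the elements of G by the cyclic subgroup they generate; each cyclic subgroup of order d accounts for φ(d) elements.
Cyclic subgroups by order — order 1: 1; order 2: 1; order 3: 4; order 6: 4.
Total: 10.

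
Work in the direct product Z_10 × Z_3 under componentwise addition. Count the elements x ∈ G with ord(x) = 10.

An element (a,b) has order lcm(ord(a), ord(b)); count pairs with lcm equal to 10.
Enumerating gives 4 such elements.

4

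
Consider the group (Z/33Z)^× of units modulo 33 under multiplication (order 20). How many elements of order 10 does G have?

Enumerating element orders in G gives 12 elements of order 10.

12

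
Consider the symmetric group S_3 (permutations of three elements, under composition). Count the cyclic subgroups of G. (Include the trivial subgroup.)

Group the elements of G by the cyclic subgroup they generate; each cyclic subgroup of order d accounts for φ(d) elements.
Cyclic subgroups by order — order 1: 1; order 2: 3; order 3: 1.
Total: 5.

5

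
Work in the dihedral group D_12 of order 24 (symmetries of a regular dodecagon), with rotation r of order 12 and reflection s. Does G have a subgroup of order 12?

12 | 24. A subgroup of order 12 is {e, r, r^2, r^3, r^4, r^5, r^6, r^7, r^8, r^9, r^10, r^11}.

Yes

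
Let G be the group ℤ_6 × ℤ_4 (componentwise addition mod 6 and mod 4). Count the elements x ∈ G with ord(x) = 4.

4

An element (a,b) has order lcm(ord(a), ord(b)); count pairs with lcm equal to 4.
Enumerating gives 4 such elements.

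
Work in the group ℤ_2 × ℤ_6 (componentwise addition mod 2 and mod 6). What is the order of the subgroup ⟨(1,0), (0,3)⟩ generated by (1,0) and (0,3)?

4

|⟨(1,0)⟩| = 2 and |⟨(0,3)⟩| = 2, so |H| is a multiple of lcm(2, 2) = 2 and divides |G| = 12.
Closing under the operation: H = {(0,0), (0,3), (1,0), (1,3)}, so |H| = 4.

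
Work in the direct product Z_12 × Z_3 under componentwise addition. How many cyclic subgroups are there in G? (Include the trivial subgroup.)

Group the elements of G by the cyclic subgroup they generate; each cyclic subgroup of order d accounts for φ(d) elements.
Cyclic subgroups by order — order 1: 1; order 2: 1; order 3: 4; order 4: 1; order 6: 4; order 12: 4.
Total: 15.

15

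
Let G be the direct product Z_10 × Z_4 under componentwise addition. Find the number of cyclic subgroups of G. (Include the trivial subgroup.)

A cyclic subgroup of order d is generated by each of its φ(d) elements of order d, so the cyclic subgroups of order d number (#elements of order d)/φ(d).
Cyclic subgroups by order — order 1: 1; order 2: 3; order 4: 2; order 5: 1; order 10: 3; order 20: 2.
Total: 12.

12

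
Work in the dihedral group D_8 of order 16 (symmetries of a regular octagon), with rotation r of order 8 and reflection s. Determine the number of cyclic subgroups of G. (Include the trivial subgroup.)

Group the elements of G by the cyclic subgroup they generate; each cyclic subgroup of order d accounts for φ(d) elements.
Cyclic subgroups by order — order 1: 1; order 2: 9; order 4: 1; order 8: 1.
Total: 12.

12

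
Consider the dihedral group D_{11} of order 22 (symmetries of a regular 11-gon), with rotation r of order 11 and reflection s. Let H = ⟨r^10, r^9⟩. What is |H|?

|⟨r^10⟩| = 11 and |⟨r^9⟩| = 11, so |H| is a multiple of lcm(11, 11) = 11 and divides |G| = 22.
Closing under the operation: H = {e, r, r^2, r^3, r^4, r^5, r^6, r^7, r^8, r^9, r^10}, so |H| = 11.

11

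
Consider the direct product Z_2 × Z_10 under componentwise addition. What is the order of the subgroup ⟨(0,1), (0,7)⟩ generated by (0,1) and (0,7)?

10

|⟨(0,1)⟩| = 10 and |⟨(0,7)⟩| = 10, so |H| is a multiple of lcm(10, 10) = 10 and divides |G| = 20.
Closing under the operation: H = {(0,0), (0,1), (0,2), (0,3), (0,4), (0,5), (0,6), (0,7), (0,8), (0,9)}, so |H| = 10.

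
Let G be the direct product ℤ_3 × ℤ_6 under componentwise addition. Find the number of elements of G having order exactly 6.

An element (a,b) has order lcm(ord(a), ord(b)); count pairs with lcm equal to 6.
Enumerating gives 8 such elements.

8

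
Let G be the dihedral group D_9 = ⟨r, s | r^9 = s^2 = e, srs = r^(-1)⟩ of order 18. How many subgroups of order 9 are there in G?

1

|G| = 18 and 9 | 18, so subgroups of order 9 are possible by Lagrange.
The subgroups of order 9 are: {e, r, r^2, r^3, r^4, r^5, r^6, r^7, r^8}.
So G has 1 subgroup of order 9.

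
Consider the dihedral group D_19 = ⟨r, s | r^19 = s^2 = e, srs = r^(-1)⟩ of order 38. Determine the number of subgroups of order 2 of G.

19

|G| = 38 and 2 | 38, so subgroups of order 2 are possible by Lagrange.
The subgroups of order 2 are: {e, r^10s}; {e, r^11s}; {e, r^12s}; {e, r^13s}; … (19 in all).
So G has 19 subgroups of order 2.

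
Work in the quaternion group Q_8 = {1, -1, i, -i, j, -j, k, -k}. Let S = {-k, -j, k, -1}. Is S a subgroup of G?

The identity 1 ∉ S, so S is not a subgroup.

No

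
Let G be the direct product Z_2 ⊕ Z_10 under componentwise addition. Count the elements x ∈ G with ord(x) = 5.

An element (a,b) has order lcm(ord(a), ord(b)); count pairs with lcm equal to 5.
Enumerating gives 4 such elements.

4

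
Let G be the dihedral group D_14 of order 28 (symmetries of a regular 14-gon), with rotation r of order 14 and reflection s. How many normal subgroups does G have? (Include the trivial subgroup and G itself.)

7

G has 28 subgroups. Checking conjugation-invariance by order — order 1: 1/1 normal; order 2: 1/15 normal; order 4: 0/7 normal; order 7: 1/1 normal; order 14: 3/3 normal; order 28: 1/1 normal.
Total normal subgroups: 7.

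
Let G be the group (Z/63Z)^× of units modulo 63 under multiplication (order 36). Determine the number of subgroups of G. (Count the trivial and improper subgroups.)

|G| = 36, so by Lagrange every subgroup order divides 36. Divisors: 1, 2, 3, 4, 6, 9, 12, 18, 36.
Subgroups by order — order 1: 1; order 2: 3; order 3: 4; order 4: 1; order 6: 12; order 9: 1; order 12: 4; order 18: 3; order 36: 1.
Total: 1 + 3 + 4 + 1 + 12 + 1 + 4 + 3 + 1 = 30.

30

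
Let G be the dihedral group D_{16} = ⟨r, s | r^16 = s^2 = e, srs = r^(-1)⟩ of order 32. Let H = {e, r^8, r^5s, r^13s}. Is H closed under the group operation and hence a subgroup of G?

Yes

|H| = 4 divides |G| = 32, consistent with Lagrange.
H contains the identity, every element's inverse is in H, and H is closed under ·: it is a subgroup.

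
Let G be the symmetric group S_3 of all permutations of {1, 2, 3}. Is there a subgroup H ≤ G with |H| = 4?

No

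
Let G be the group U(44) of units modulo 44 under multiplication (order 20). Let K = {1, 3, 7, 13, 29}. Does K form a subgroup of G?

No

13 ∈ K but its inverse 17 ∉ K, so K is not a subgroup.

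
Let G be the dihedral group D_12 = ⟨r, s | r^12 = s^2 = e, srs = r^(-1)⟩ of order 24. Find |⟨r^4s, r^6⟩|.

|⟨r^4s⟩| = 2 and |⟨r^6⟩| = 2, so |H| is a multiple of lcm(2, 2) = 2 and divides |G| = 24.
Closing under the operation: H = {e, r^6, r^4s, r^10s}, so |H| = 4.

4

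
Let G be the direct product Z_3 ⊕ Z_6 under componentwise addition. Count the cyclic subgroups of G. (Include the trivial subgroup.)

10

Each element a generates a cyclic subgroup ⟨a⟩; distinct elements may generate the same one (a cyclic group of order d has φ(d) generators).
Cyclic subgroups by order — order 1: 1; order 2: 1; order 3: 4; order 6: 4.
Total: 10.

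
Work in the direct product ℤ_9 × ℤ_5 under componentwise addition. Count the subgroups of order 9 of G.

1

|G| = 45 and 9 | 45, so subgroups of order 9 are possible by Lagrange.
The subgroups of order 9 are: {(0,0), (1,0), (2,0), (3,0), (4,0), (5,0), (6,0), (7,0), (8,0)}.
So G has 1 subgroup of order 9.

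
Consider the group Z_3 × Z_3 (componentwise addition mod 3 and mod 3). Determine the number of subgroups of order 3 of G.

|G| = 9 and 3 | 9, so subgroups of order 3 are possible by Lagrange.
The subgroups of order 3 are: {(0,0), (0,1), (0,2)}; {(0,0), (1,0), (2,0)}; {(0,0), (1,1), (2,2)}; {(0,0), (1,2), (2,1)}.
So G has 4 subgroups of order 3.

4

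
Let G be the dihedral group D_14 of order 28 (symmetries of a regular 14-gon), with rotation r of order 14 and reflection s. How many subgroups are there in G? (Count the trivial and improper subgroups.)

|G| = 28, so by Lagrange every subgroup order divides 28. Divisors: 1, 2, 4, 7, 14, 28.
Subgroups by order — order 1: 1; order 2: 15; order 4: 7; order 7: 1; order 14: 3; order 28: 1.
Total: 1 + 15 + 7 + 1 + 3 + 1 = 28.

28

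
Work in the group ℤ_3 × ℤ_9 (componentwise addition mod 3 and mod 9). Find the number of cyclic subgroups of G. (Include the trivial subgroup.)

Each element a generates a cyclic subgroup ⟨a⟩; distinct elements may generate the same one (a cyclic group of order d has φ(d) generators).
Cyclic subgroups by order — order 1: 1; order 3: 4; order 9: 3.
Total: 8.

8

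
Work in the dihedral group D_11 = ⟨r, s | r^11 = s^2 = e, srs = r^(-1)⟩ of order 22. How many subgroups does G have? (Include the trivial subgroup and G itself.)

|G| = 22, so by Lagrange every subgroup order divides 22. Divisors: 1, 2, 11, 22.
Subgroups by order — order 1: 1; order 2: 11; order 11: 1; order 22: 1.
Total: 1 + 11 + 1 + 1 = 14.

14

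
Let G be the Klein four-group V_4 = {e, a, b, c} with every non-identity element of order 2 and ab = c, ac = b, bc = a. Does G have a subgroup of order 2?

Yes

2 | 4. A subgroup of order 2 is {e, a}.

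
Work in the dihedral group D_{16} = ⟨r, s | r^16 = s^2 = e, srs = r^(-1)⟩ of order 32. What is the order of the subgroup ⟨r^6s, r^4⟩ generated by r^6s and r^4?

8

|⟨r^6s⟩| = 2 and |⟨r^4⟩| = 4, so |H| is a multiple of lcm(2, 4) = 4 and divides |G| = 32.
Closing under the operation: H = {e, r^4, r^8, r^12, r^2s, r^6s, r^10s, r^14s}, so |H| = 8.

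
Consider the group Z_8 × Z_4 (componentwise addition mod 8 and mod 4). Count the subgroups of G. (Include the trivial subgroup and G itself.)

22

|G| = 32, so by Lagrange every subgroup order divides 32. Divisors: 1, 2, 4, 8, 16, 32.
Subgroups by order — order 1: 1; order 2: 3; order 4: 7; order 8: 7; order 16: 3; order 32: 1.
Total: 1 + 3 + 7 + 7 + 3 + 1 = 22.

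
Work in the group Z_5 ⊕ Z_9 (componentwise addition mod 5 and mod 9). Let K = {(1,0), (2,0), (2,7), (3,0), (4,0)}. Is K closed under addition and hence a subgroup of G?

The identity (0,0) ∉ K, so K is not a subgroup.

No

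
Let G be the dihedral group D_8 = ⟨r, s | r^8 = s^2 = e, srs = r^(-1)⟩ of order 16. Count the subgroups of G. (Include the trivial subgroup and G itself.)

19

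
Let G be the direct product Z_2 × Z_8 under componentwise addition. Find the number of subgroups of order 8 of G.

3

|G| = 16 and 8 | 16, so subgroups of order 8 are possible by Lagrange.
The subgroups of order 8 are: {(0,0), (0,1), (0,2), (0,3), (0,4), (0,5), (0,6), (0,7)}; {(0,0), (0,2), (0,4), (0,6), (1,0), (1,2), (1,4), (1,6)}; {(0,0), (0,2), (0,4), (0,6), (1,1), (1,3), (1,5), (1,7)}.
So G has 3 subgroups of order 8.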